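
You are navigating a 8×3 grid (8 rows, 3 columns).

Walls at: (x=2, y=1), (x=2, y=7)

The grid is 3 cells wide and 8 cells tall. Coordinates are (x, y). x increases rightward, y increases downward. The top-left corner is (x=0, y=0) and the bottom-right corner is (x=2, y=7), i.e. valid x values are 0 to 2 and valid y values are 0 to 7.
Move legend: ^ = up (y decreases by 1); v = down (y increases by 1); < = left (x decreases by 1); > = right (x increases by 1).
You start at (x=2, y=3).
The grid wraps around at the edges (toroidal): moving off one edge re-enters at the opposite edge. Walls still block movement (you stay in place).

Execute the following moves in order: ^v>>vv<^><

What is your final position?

Answer: Final position: (x=0, y=4)

Derivation:
Start: (x=2, y=3)
  ^ (up): (x=2, y=3) -> (x=2, y=2)
  v (down): (x=2, y=2) -> (x=2, y=3)
  > (right): (x=2, y=3) -> (x=0, y=3)
  > (right): (x=0, y=3) -> (x=1, y=3)
  v (down): (x=1, y=3) -> (x=1, y=4)
  v (down): (x=1, y=4) -> (x=1, y=5)
  < (left): (x=1, y=5) -> (x=0, y=5)
  ^ (up): (x=0, y=5) -> (x=0, y=4)
  > (right): (x=0, y=4) -> (x=1, y=4)
  < (left): (x=1, y=4) -> (x=0, y=4)
Final: (x=0, y=4)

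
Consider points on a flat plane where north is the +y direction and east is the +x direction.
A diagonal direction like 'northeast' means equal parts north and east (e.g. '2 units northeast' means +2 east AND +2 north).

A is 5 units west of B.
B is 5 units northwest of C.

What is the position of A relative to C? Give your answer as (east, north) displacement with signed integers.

Answer: A is at (east=-10, north=5) relative to C.

Derivation:
Place C at the origin (east=0, north=0).
  B is 5 units northwest of C: delta (east=-5, north=+5); B at (east=-5, north=5).
  A is 5 units west of B: delta (east=-5, north=+0); A at (east=-10, north=5).
Therefore A relative to C: (east=-10, north=5).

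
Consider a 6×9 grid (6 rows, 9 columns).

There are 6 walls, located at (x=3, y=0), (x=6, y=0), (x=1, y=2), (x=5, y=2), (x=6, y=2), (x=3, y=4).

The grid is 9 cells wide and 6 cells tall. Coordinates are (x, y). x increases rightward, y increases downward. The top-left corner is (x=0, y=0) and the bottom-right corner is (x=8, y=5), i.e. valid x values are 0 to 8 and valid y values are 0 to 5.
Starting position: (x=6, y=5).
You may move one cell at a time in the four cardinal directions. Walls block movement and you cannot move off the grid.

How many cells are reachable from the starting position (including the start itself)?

Answer: Reachable cells: 48

Derivation:
BFS flood-fill from (x=6, y=5):
  Distance 0: (x=6, y=5)
  Distance 1: (x=6, y=4), (x=5, y=5), (x=7, y=5)
  Distance 2: (x=6, y=3), (x=5, y=4), (x=7, y=4), (x=4, y=5), (x=8, y=5)
  Distance 3: (x=5, y=3), (x=7, y=3), (x=4, y=4), (x=8, y=4), (x=3, y=5)
  Distance 4: (x=7, y=2), (x=4, y=3), (x=8, y=3), (x=2, y=5)
  Distance 5: (x=7, y=1), (x=4, y=2), (x=8, y=2), (x=3, y=3), (x=2, y=4), (x=1, y=5)
  Distance 6: (x=7, y=0), (x=4, y=1), (x=6, y=1), (x=8, y=1), (x=3, y=2), (x=2, y=3), (x=1, y=4), (x=0, y=5)
  Distance 7: (x=4, y=0), (x=8, y=0), (x=3, y=1), (x=5, y=1), (x=2, y=2), (x=1, y=3), (x=0, y=4)
  Distance 8: (x=5, y=0), (x=2, y=1), (x=0, y=3)
  Distance 9: (x=2, y=0), (x=1, y=1), (x=0, y=2)
  Distance 10: (x=1, y=0), (x=0, y=1)
  Distance 11: (x=0, y=0)
Total reachable: 48 (grid has 48 open cells total)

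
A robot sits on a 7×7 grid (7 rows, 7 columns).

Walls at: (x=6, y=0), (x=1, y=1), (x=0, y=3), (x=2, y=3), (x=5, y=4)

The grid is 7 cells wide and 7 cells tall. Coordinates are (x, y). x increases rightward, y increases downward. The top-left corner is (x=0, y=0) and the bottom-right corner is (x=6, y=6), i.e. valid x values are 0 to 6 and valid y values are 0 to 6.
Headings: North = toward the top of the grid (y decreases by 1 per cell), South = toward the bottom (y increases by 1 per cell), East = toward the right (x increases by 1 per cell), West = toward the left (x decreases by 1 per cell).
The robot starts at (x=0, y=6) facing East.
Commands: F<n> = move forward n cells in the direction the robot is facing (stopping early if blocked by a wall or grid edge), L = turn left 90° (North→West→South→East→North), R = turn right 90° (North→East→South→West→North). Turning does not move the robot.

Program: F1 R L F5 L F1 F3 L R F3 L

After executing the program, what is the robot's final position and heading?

Start: (x=0, y=6), facing East
  F1: move forward 1, now at (x=1, y=6)
  R: turn right, now facing South
  L: turn left, now facing East
  F5: move forward 5, now at (x=6, y=6)
  L: turn left, now facing North
  F1: move forward 1, now at (x=6, y=5)
  F3: move forward 3, now at (x=6, y=2)
  L: turn left, now facing West
  R: turn right, now facing North
  F3: move forward 1/3 (blocked), now at (x=6, y=1)
  L: turn left, now facing West
Final: (x=6, y=1), facing West

Answer: Final position: (x=6, y=1), facing West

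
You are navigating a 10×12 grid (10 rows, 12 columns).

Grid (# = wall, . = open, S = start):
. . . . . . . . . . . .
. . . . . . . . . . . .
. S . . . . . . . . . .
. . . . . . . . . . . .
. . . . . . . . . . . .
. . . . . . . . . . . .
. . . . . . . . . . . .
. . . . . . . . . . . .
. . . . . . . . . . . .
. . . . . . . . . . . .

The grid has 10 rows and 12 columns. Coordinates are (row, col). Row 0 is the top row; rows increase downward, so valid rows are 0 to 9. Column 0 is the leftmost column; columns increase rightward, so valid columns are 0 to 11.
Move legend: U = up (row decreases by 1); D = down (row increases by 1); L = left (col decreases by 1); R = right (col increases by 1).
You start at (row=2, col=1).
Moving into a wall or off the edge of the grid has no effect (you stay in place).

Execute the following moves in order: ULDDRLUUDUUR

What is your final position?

Answer: Final position: (row=0, col=1)

Derivation:
Start: (row=2, col=1)
  U (up): (row=2, col=1) -> (row=1, col=1)
  L (left): (row=1, col=1) -> (row=1, col=0)
  D (down): (row=1, col=0) -> (row=2, col=0)
  D (down): (row=2, col=0) -> (row=3, col=0)
  R (right): (row=3, col=0) -> (row=3, col=1)
  L (left): (row=3, col=1) -> (row=3, col=0)
  U (up): (row=3, col=0) -> (row=2, col=0)
  U (up): (row=2, col=0) -> (row=1, col=0)
  D (down): (row=1, col=0) -> (row=2, col=0)
  U (up): (row=2, col=0) -> (row=1, col=0)
  U (up): (row=1, col=0) -> (row=0, col=0)
  R (right): (row=0, col=0) -> (row=0, col=1)
Final: (row=0, col=1)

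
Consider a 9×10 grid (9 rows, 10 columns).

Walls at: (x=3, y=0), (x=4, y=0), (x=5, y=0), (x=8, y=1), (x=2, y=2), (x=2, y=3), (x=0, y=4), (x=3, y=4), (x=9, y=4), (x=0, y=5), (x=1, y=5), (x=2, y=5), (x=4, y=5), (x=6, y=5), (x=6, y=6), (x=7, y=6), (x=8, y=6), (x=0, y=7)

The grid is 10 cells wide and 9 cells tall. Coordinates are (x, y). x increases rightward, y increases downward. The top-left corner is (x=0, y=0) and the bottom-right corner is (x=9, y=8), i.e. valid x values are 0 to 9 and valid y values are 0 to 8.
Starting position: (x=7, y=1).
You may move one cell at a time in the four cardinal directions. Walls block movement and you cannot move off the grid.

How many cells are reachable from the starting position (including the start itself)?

Answer: Reachable cells: 72

Derivation:
BFS flood-fill from (x=7, y=1):
  Distance 0: (x=7, y=1)
  Distance 1: (x=7, y=0), (x=6, y=1), (x=7, y=2)
  Distance 2: (x=6, y=0), (x=8, y=0), (x=5, y=1), (x=6, y=2), (x=8, y=2), (x=7, y=3)
  Distance 3: (x=9, y=0), (x=4, y=1), (x=5, y=2), (x=9, y=2), (x=6, y=3), (x=8, y=3), (x=7, y=4)
  Distance 4: (x=3, y=1), (x=9, y=1), (x=4, y=2), (x=5, y=3), (x=9, y=3), (x=6, y=4), (x=8, y=4), (x=7, y=5)
  Distance 5: (x=2, y=1), (x=3, y=2), (x=4, y=3), (x=5, y=4), (x=8, y=5)
  Distance 6: (x=2, y=0), (x=1, y=1), (x=3, y=3), (x=4, y=4), (x=5, y=5), (x=9, y=5)
  Distance 7: (x=1, y=0), (x=0, y=1), (x=1, y=2), (x=5, y=6), (x=9, y=6)
  Distance 8: (x=0, y=0), (x=0, y=2), (x=1, y=3), (x=4, y=6), (x=5, y=7), (x=9, y=7)
  Distance 9: (x=0, y=3), (x=1, y=4), (x=3, y=6), (x=4, y=7), (x=6, y=7), (x=8, y=7), (x=5, y=8), (x=9, y=8)
  Distance 10: (x=2, y=4), (x=3, y=5), (x=2, y=6), (x=3, y=7), (x=7, y=7), (x=4, y=8), (x=6, y=8), (x=8, y=8)
  Distance 11: (x=1, y=6), (x=2, y=7), (x=3, y=8), (x=7, y=8)
  Distance 12: (x=0, y=6), (x=1, y=7), (x=2, y=8)
  Distance 13: (x=1, y=8)
  Distance 14: (x=0, y=8)
Total reachable: 72 (grid has 72 open cells total)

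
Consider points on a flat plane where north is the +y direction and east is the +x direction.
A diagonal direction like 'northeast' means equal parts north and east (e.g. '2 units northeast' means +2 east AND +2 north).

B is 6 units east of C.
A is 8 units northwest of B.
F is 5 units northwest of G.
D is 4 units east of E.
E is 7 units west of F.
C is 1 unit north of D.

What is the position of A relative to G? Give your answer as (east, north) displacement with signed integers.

Place G at the origin (east=0, north=0).
  F is 5 units northwest of G: delta (east=-5, north=+5); F at (east=-5, north=5).
  E is 7 units west of F: delta (east=-7, north=+0); E at (east=-12, north=5).
  D is 4 units east of E: delta (east=+4, north=+0); D at (east=-8, north=5).
  C is 1 unit north of D: delta (east=+0, north=+1); C at (east=-8, north=6).
  B is 6 units east of C: delta (east=+6, north=+0); B at (east=-2, north=6).
  A is 8 units northwest of B: delta (east=-8, north=+8); A at (east=-10, north=14).
Therefore A relative to G: (east=-10, north=14).

Answer: A is at (east=-10, north=14) relative to G.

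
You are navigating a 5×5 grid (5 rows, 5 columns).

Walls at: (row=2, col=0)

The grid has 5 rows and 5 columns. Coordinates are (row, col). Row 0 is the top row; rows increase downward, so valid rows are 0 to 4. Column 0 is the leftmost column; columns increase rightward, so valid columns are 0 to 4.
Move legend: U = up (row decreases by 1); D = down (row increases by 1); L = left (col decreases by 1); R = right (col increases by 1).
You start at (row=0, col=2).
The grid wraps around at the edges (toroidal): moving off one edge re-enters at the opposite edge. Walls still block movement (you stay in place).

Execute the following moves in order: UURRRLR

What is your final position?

Start: (row=0, col=2)
  U (up): (row=0, col=2) -> (row=4, col=2)
  U (up): (row=4, col=2) -> (row=3, col=2)
  R (right): (row=3, col=2) -> (row=3, col=3)
  R (right): (row=3, col=3) -> (row=3, col=4)
  R (right): (row=3, col=4) -> (row=3, col=0)
  L (left): (row=3, col=0) -> (row=3, col=4)
  R (right): (row=3, col=4) -> (row=3, col=0)
Final: (row=3, col=0)

Answer: Final position: (row=3, col=0)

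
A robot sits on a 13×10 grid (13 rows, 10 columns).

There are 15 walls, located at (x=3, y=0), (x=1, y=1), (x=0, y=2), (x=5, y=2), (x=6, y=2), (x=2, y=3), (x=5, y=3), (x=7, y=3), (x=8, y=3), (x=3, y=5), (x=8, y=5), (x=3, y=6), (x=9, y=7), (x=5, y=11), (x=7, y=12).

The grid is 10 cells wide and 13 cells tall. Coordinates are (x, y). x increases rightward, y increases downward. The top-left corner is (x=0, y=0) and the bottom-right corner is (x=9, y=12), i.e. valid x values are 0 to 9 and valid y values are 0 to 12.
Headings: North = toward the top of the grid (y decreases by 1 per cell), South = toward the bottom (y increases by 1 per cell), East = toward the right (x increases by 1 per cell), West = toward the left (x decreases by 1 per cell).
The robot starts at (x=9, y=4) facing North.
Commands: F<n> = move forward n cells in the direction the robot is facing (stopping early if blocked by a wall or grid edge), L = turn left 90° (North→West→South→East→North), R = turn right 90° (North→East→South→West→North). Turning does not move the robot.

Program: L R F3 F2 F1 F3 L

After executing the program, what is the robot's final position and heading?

Start: (x=9, y=4), facing North
  L: turn left, now facing West
  R: turn right, now facing North
  F3: move forward 3, now at (x=9, y=1)
  F2: move forward 1/2 (blocked), now at (x=9, y=0)
  F1: move forward 0/1 (blocked), now at (x=9, y=0)
  F3: move forward 0/3 (blocked), now at (x=9, y=0)
  L: turn left, now facing West
Final: (x=9, y=0), facing West

Answer: Final position: (x=9, y=0), facing West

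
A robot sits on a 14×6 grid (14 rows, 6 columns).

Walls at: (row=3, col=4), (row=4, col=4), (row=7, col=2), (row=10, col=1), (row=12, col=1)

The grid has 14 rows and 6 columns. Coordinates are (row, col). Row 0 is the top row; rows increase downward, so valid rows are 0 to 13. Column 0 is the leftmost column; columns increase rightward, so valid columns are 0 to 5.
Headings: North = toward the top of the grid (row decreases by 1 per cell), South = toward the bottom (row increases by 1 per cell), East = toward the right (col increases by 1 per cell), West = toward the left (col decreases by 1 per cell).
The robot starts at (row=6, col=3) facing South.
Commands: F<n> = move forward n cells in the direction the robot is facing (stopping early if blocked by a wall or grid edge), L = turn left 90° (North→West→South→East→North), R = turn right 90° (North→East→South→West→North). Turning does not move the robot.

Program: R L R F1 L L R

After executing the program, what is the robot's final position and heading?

Start: (row=6, col=3), facing South
  R: turn right, now facing West
  L: turn left, now facing South
  R: turn right, now facing West
  F1: move forward 1, now at (row=6, col=2)
  L: turn left, now facing South
  L: turn left, now facing East
  R: turn right, now facing South
Final: (row=6, col=2), facing South

Answer: Final position: (row=6, col=2), facing South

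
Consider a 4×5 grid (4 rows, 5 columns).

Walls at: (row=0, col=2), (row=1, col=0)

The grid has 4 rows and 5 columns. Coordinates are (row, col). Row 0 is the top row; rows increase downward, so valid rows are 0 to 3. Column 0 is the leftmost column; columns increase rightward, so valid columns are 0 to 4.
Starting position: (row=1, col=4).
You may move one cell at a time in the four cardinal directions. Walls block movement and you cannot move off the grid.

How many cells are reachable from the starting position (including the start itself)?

Answer: Reachable cells: 18

Derivation:
BFS flood-fill from (row=1, col=4):
  Distance 0: (row=1, col=4)
  Distance 1: (row=0, col=4), (row=1, col=3), (row=2, col=4)
  Distance 2: (row=0, col=3), (row=1, col=2), (row=2, col=3), (row=3, col=4)
  Distance 3: (row=1, col=1), (row=2, col=2), (row=3, col=3)
  Distance 4: (row=0, col=1), (row=2, col=1), (row=3, col=2)
  Distance 5: (row=0, col=0), (row=2, col=0), (row=3, col=1)
  Distance 6: (row=3, col=0)
Total reachable: 18 (grid has 18 open cells total)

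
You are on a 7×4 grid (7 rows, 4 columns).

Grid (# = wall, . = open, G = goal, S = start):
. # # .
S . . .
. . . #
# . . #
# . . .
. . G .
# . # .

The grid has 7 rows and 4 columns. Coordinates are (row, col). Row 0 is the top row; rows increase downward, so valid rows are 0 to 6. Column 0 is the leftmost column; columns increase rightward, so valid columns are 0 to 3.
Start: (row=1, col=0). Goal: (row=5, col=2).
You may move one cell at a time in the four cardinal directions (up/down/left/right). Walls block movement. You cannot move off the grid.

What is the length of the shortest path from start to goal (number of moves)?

BFS from (row=1, col=0) until reaching (row=5, col=2):
  Distance 0: (row=1, col=0)
  Distance 1: (row=0, col=0), (row=1, col=1), (row=2, col=0)
  Distance 2: (row=1, col=2), (row=2, col=1)
  Distance 3: (row=1, col=3), (row=2, col=2), (row=3, col=1)
  Distance 4: (row=0, col=3), (row=3, col=2), (row=4, col=1)
  Distance 5: (row=4, col=2), (row=5, col=1)
  Distance 6: (row=4, col=3), (row=5, col=0), (row=5, col=2), (row=6, col=1)  <- goal reached here
One shortest path (6 moves): (row=1, col=0) -> (row=1, col=1) -> (row=1, col=2) -> (row=2, col=2) -> (row=3, col=2) -> (row=4, col=2) -> (row=5, col=2)

Answer: Shortest path length: 6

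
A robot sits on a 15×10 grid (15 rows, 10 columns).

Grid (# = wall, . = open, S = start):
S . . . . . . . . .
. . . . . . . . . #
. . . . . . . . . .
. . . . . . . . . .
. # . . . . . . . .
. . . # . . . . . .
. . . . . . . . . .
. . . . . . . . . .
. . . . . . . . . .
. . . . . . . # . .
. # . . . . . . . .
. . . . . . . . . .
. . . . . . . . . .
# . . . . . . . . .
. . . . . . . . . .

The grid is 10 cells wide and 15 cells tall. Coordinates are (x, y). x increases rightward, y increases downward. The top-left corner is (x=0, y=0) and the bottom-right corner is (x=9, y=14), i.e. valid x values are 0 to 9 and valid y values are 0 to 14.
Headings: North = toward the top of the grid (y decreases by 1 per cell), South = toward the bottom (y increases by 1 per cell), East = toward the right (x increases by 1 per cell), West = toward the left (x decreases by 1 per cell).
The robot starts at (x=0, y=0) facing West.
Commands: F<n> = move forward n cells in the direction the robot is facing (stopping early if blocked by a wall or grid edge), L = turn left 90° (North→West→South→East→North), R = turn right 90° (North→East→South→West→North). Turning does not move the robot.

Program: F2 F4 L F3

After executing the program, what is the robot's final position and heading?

Start: (x=0, y=0), facing West
  F2: move forward 0/2 (blocked), now at (x=0, y=0)
  F4: move forward 0/4 (blocked), now at (x=0, y=0)
  L: turn left, now facing South
  F3: move forward 3, now at (x=0, y=3)
Final: (x=0, y=3), facing South

Answer: Final position: (x=0, y=3), facing South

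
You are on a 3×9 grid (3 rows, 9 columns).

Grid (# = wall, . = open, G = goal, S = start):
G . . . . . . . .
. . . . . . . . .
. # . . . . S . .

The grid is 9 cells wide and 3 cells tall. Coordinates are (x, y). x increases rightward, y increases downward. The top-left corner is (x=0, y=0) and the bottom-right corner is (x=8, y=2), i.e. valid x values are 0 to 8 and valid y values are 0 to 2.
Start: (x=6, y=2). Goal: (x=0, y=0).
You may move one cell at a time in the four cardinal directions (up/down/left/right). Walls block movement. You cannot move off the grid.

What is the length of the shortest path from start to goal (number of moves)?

BFS from (x=6, y=2) until reaching (x=0, y=0):
  Distance 0: (x=6, y=2)
  Distance 1: (x=6, y=1), (x=5, y=2), (x=7, y=2)
  Distance 2: (x=6, y=0), (x=5, y=1), (x=7, y=1), (x=4, y=2), (x=8, y=2)
  Distance 3: (x=5, y=0), (x=7, y=0), (x=4, y=1), (x=8, y=1), (x=3, y=2)
  Distance 4: (x=4, y=0), (x=8, y=0), (x=3, y=1), (x=2, y=2)
  Distance 5: (x=3, y=0), (x=2, y=1)
  Distance 6: (x=2, y=0), (x=1, y=1)
  Distance 7: (x=1, y=0), (x=0, y=1)
  Distance 8: (x=0, y=0), (x=0, y=2)  <- goal reached here
One shortest path (8 moves): (x=6, y=2) -> (x=5, y=2) -> (x=4, y=2) -> (x=3, y=2) -> (x=2, y=2) -> (x=2, y=1) -> (x=1, y=1) -> (x=0, y=1) -> (x=0, y=0)

Answer: Shortest path length: 8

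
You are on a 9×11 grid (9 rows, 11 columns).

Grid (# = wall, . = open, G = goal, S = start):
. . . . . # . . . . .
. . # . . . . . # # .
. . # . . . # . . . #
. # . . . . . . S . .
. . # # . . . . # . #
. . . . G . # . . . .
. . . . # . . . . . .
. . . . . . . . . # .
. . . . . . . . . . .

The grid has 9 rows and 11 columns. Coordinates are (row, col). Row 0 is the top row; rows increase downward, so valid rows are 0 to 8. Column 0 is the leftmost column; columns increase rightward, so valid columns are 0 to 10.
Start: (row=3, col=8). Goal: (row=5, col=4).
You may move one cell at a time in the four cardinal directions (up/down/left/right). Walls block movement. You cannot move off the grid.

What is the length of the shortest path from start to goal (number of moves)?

BFS from (row=3, col=8) until reaching (row=5, col=4):
  Distance 0: (row=3, col=8)
  Distance 1: (row=2, col=8), (row=3, col=7), (row=3, col=9)
  Distance 2: (row=2, col=7), (row=2, col=9), (row=3, col=6), (row=3, col=10), (row=4, col=7), (row=4, col=9)
  Distance 3: (row=1, col=7), (row=3, col=5), (row=4, col=6), (row=5, col=7), (row=5, col=9)
  Distance 4: (row=0, col=7), (row=1, col=6), (row=2, col=5), (row=3, col=4), (row=4, col=5), (row=5, col=8), (row=5, col=10), (row=6, col=7), (row=6, col=9)
  Distance 5: (row=0, col=6), (row=0, col=8), (row=1, col=5), (row=2, col=4), (row=3, col=3), (row=4, col=4), (row=5, col=5), (row=6, col=6), (row=6, col=8), (row=6, col=10), (row=7, col=7)
  Distance 6: (row=0, col=9), (row=1, col=4), (row=2, col=3), (row=3, col=2), (row=5, col=4), (row=6, col=5), (row=7, col=6), (row=7, col=8), (row=7, col=10), (row=8, col=7)  <- goal reached here
One shortest path (6 moves): (row=3, col=8) -> (row=3, col=7) -> (row=3, col=6) -> (row=3, col=5) -> (row=3, col=4) -> (row=4, col=4) -> (row=5, col=4)

Answer: Shortest path length: 6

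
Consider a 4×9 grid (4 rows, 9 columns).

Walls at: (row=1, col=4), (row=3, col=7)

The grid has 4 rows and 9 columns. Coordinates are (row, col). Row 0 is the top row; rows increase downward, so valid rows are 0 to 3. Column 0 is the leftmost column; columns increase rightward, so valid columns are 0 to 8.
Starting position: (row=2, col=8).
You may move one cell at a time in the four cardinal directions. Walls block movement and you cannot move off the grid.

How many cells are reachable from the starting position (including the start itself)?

Answer: Reachable cells: 34

Derivation:
BFS flood-fill from (row=2, col=8):
  Distance 0: (row=2, col=8)
  Distance 1: (row=1, col=8), (row=2, col=7), (row=3, col=8)
  Distance 2: (row=0, col=8), (row=1, col=7), (row=2, col=6)
  Distance 3: (row=0, col=7), (row=1, col=6), (row=2, col=5), (row=3, col=6)
  Distance 4: (row=0, col=6), (row=1, col=5), (row=2, col=4), (row=3, col=5)
  Distance 5: (row=0, col=5), (row=2, col=3), (row=3, col=4)
  Distance 6: (row=0, col=4), (row=1, col=3), (row=2, col=2), (row=3, col=3)
  Distance 7: (row=0, col=3), (row=1, col=2), (row=2, col=1), (row=3, col=2)
  Distance 8: (row=0, col=2), (row=1, col=1), (row=2, col=0), (row=3, col=1)
  Distance 9: (row=0, col=1), (row=1, col=0), (row=3, col=0)
  Distance 10: (row=0, col=0)
Total reachable: 34 (grid has 34 open cells total)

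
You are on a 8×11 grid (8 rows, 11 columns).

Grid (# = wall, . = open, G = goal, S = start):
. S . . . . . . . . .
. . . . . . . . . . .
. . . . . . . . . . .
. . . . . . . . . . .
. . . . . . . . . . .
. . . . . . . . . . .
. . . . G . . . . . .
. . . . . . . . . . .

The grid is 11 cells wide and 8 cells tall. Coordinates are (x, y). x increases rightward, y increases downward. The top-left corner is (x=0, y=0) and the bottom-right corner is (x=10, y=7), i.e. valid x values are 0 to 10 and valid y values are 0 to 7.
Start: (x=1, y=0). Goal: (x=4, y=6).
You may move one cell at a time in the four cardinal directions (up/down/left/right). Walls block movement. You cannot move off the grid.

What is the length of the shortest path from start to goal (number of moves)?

BFS from (x=1, y=0) until reaching (x=4, y=6):
  Distance 0: (x=1, y=0)
  Distance 1: (x=0, y=0), (x=2, y=0), (x=1, y=1)
  Distance 2: (x=3, y=0), (x=0, y=1), (x=2, y=1), (x=1, y=2)
  Distance 3: (x=4, y=0), (x=3, y=1), (x=0, y=2), (x=2, y=2), (x=1, y=3)
  Distance 4: (x=5, y=0), (x=4, y=1), (x=3, y=2), (x=0, y=3), (x=2, y=3), (x=1, y=4)
  Distance 5: (x=6, y=0), (x=5, y=1), (x=4, y=2), (x=3, y=3), (x=0, y=4), (x=2, y=4), (x=1, y=5)
  Distance 6: (x=7, y=0), (x=6, y=1), (x=5, y=2), (x=4, y=3), (x=3, y=4), (x=0, y=5), (x=2, y=5), (x=1, y=6)
  Distance 7: (x=8, y=0), (x=7, y=1), (x=6, y=2), (x=5, y=3), (x=4, y=4), (x=3, y=5), (x=0, y=6), (x=2, y=6), (x=1, y=7)
  Distance 8: (x=9, y=0), (x=8, y=1), (x=7, y=2), (x=6, y=3), (x=5, y=4), (x=4, y=5), (x=3, y=6), (x=0, y=7), (x=2, y=7)
  Distance 9: (x=10, y=0), (x=9, y=1), (x=8, y=2), (x=7, y=3), (x=6, y=4), (x=5, y=5), (x=4, y=6), (x=3, y=7)  <- goal reached here
One shortest path (9 moves): (x=1, y=0) -> (x=2, y=0) -> (x=3, y=0) -> (x=4, y=0) -> (x=4, y=1) -> (x=4, y=2) -> (x=4, y=3) -> (x=4, y=4) -> (x=4, y=5) -> (x=4, y=6)

Answer: Shortest path length: 9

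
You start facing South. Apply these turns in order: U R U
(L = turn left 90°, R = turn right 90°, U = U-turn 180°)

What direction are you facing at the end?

Answer: Final heading: West

Derivation:
Start: South
  U (U-turn (180°)) -> North
  R (right (90° clockwise)) -> East
  U (U-turn (180°)) -> West
Final: West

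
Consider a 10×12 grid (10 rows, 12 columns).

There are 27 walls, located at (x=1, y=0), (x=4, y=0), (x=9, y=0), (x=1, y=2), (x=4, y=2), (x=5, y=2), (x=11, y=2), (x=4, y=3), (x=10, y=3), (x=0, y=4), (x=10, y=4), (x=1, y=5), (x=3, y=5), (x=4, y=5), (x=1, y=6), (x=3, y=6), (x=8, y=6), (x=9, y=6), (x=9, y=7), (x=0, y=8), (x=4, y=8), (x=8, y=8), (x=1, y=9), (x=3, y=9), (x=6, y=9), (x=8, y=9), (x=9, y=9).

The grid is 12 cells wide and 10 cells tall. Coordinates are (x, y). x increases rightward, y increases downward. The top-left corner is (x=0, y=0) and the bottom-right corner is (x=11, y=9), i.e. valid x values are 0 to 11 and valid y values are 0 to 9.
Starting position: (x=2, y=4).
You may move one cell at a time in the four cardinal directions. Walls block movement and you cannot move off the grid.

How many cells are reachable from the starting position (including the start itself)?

Answer: Reachable cells: 92

Derivation:
BFS flood-fill from (x=2, y=4):
  Distance 0: (x=2, y=4)
  Distance 1: (x=2, y=3), (x=1, y=4), (x=3, y=4), (x=2, y=5)
  Distance 2: (x=2, y=2), (x=1, y=3), (x=3, y=3), (x=4, y=4), (x=2, y=6)
  Distance 3: (x=2, y=1), (x=3, y=2), (x=0, y=3), (x=5, y=4), (x=2, y=7)
  Distance 4: (x=2, y=0), (x=1, y=1), (x=3, y=1), (x=0, y=2), (x=5, y=3), (x=6, y=4), (x=5, y=5), (x=1, y=7), (x=3, y=7), (x=2, y=8)
  Distance 5: (x=3, y=0), (x=0, y=1), (x=4, y=1), (x=6, y=3), (x=7, y=4), (x=6, y=5), (x=5, y=6), (x=0, y=7), (x=4, y=7), (x=1, y=8), (x=3, y=8), (x=2, y=9)
  Distance 6: (x=0, y=0), (x=5, y=1), (x=6, y=2), (x=7, y=3), (x=8, y=4), (x=7, y=5), (x=0, y=6), (x=4, y=6), (x=6, y=6), (x=5, y=7)
  Distance 7: (x=5, y=0), (x=6, y=1), (x=7, y=2), (x=8, y=3), (x=9, y=4), (x=0, y=5), (x=8, y=5), (x=7, y=6), (x=6, y=7), (x=5, y=8)
  Distance 8: (x=6, y=0), (x=7, y=1), (x=8, y=2), (x=9, y=3), (x=9, y=5), (x=7, y=7), (x=6, y=8), (x=5, y=9)
  Distance 9: (x=7, y=0), (x=8, y=1), (x=9, y=2), (x=10, y=5), (x=8, y=7), (x=7, y=8), (x=4, y=9)
  Distance 10: (x=8, y=0), (x=9, y=1), (x=10, y=2), (x=11, y=5), (x=10, y=6), (x=7, y=9)
  Distance 11: (x=10, y=1), (x=11, y=4), (x=11, y=6), (x=10, y=7)
  Distance 12: (x=10, y=0), (x=11, y=1), (x=11, y=3), (x=11, y=7), (x=10, y=8)
  Distance 13: (x=11, y=0), (x=9, y=8), (x=11, y=8), (x=10, y=9)
  Distance 14: (x=11, y=9)
Total reachable: 92 (grid has 93 open cells total)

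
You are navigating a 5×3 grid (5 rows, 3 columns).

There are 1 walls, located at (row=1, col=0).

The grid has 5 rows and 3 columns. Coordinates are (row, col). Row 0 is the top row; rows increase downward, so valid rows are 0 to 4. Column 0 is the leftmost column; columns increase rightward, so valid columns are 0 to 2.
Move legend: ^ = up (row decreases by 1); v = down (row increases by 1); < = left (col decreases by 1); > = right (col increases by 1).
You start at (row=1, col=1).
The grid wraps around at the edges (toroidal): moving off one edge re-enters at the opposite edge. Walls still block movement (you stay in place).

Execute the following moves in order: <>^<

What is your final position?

Answer: Final position: (row=0, col=1)

Derivation:
Start: (row=1, col=1)
  < (left): blocked, stay at (row=1, col=1)
  > (right): (row=1, col=1) -> (row=1, col=2)
  ^ (up): (row=1, col=2) -> (row=0, col=2)
  < (left): (row=0, col=2) -> (row=0, col=1)
Final: (row=0, col=1)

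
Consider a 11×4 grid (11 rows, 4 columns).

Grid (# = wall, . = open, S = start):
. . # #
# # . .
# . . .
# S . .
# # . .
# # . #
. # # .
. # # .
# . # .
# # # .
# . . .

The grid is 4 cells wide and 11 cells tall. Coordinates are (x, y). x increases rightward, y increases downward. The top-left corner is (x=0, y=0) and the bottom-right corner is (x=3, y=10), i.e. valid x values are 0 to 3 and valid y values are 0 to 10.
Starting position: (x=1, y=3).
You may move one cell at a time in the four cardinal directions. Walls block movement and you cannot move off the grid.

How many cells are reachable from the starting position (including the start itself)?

BFS flood-fill from (x=1, y=3):
  Distance 0: (x=1, y=3)
  Distance 1: (x=1, y=2), (x=2, y=3)
  Distance 2: (x=2, y=2), (x=3, y=3), (x=2, y=4)
  Distance 3: (x=2, y=1), (x=3, y=2), (x=3, y=4), (x=2, y=5)
  Distance 4: (x=3, y=1)
Total reachable: 11 (grid has 23 open cells total)

Answer: Reachable cells: 11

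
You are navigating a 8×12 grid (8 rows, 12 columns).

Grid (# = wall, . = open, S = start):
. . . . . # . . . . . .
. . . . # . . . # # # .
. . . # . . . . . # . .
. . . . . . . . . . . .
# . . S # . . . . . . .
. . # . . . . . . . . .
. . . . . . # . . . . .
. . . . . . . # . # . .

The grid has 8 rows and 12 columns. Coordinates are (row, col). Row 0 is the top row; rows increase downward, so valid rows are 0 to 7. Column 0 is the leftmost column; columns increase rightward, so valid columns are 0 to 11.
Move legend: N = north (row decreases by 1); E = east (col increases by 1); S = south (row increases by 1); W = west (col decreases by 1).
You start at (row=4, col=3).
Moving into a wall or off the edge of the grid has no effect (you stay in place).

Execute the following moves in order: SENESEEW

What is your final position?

Answer: Final position: (row=6, col=4)

Derivation:
Start: (row=4, col=3)
  S (south): (row=4, col=3) -> (row=5, col=3)
  E (east): (row=5, col=3) -> (row=5, col=4)
  N (north): blocked, stay at (row=5, col=4)
  E (east): (row=5, col=4) -> (row=5, col=5)
  S (south): (row=5, col=5) -> (row=6, col=5)
  E (east): blocked, stay at (row=6, col=5)
  E (east): blocked, stay at (row=6, col=5)
  W (west): (row=6, col=5) -> (row=6, col=4)
Final: (row=6, col=4)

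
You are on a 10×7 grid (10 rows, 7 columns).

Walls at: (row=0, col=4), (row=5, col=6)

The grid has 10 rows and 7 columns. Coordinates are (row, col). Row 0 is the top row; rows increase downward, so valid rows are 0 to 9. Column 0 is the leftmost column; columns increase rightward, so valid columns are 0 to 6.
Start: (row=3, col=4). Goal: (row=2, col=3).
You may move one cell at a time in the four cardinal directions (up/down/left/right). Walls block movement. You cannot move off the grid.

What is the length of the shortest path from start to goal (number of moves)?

BFS from (row=3, col=4) until reaching (row=2, col=3):
  Distance 0: (row=3, col=4)
  Distance 1: (row=2, col=4), (row=3, col=3), (row=3, col=5), (row=4, col=4)
  Distance 2: (row=1, col=4), (row=2, col=3), (row=2, col=5), (row=3, col=2), (row=3, col=6), (row=4, col=3), (row=4, col=5), (row=5, col=4)  <- goal reached here
One shortest path (2 moves): (row=3, col=4) -> (row=3, col=3) -> (row=2, col=3)

Answer: Shortest path length: 2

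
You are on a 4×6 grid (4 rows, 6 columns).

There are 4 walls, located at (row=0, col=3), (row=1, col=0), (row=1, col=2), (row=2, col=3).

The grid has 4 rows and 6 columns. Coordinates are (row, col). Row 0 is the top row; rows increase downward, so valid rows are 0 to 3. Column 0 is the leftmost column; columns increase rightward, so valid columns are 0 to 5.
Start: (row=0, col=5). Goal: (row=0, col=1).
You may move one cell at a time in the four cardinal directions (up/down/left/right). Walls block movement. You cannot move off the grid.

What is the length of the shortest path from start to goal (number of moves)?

Answer: Shortest path length: 10

Derivation:
BFS from (row=0, col=5) until reaching (row=0, col=1):
  Distance 0: (row=0, col=5)
  Distance 1: (row=0, col=4), (row=1, col=5)
  Distance 2: (row=1, col=4), (row=2, col=5)
  Distance 3: (row=1, col=3), (row=2, col=4), (row=3, col=5)
  Distance 4: (row=3, col=4)
  Distance 5: (row=3, col=3)
  Distance 6: (row=3, col=2)
  Distance 7: (row=2, col=2), (row=3, col=1)
  Distance 8: (row=2, col=1), (row=3, col=0)
  Distance 9: (row=1, col=1), (row=2, col=0)
  Distance 10: (row=0, col=1)  <- goal reached here
One shortest path (10 moves): (row=0, col=5) -> (row=0, col=4) -> (row=1, col=4) -> (row=2, col=4) -> (row=3, col=4) -> (row=3, col=3) -> (row=3, col=2) -> (row=3, col=1) -> (row=2, col=1) -> (row=1, col=1) -> (row=0, col=1)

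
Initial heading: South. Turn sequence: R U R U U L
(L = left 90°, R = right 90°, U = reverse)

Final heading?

Start: South
  R (right (90° clockwise)) -> West
  U (U-turn (180°)) -> East
  R (right (90° clockwise)) -> South
  U (U-turn (180°)) -> North
  U (U-turn (180°)) -> South
  L (left (90° counter-clockwise)) -> East
Final: East

Answer: Final heading: East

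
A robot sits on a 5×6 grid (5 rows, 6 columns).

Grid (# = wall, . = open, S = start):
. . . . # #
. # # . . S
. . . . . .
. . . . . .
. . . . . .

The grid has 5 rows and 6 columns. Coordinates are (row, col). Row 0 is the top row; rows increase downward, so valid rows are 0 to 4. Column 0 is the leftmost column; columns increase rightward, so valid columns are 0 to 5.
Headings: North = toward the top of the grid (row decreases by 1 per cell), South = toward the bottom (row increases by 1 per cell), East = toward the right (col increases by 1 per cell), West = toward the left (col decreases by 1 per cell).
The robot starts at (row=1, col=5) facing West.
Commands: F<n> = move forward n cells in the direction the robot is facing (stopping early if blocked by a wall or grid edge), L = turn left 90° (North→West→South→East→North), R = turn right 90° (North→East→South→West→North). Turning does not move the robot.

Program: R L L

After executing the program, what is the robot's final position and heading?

Start: (row=1, col=5), facing West
  R: turn right, now facing North
  L: turn left, now facing West
  L: turn left, now facing South
Final: (row=1, col=5), facing South

Answer: Final position: (row=1, col=5), facing South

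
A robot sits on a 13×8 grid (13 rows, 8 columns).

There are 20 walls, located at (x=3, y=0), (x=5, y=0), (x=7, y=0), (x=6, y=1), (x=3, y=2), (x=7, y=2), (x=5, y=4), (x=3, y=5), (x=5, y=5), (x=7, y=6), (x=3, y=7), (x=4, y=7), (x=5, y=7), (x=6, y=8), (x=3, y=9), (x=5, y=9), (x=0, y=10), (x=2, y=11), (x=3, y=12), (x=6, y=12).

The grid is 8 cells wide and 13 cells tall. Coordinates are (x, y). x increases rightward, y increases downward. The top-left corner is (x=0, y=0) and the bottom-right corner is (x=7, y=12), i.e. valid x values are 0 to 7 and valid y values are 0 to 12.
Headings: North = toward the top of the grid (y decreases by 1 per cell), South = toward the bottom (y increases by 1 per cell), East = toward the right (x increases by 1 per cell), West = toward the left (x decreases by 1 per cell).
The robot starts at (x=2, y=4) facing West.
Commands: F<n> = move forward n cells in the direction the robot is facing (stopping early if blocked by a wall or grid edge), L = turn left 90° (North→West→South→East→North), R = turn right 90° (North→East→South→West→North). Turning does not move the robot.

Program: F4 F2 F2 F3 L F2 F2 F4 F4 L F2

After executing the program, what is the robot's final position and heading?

Answer: Final position: (x=2, y=9), facing East

Derivation:
Start: (x=2, y=4), facing West
  F4: move forward 2/4 (blocked), now at (x=0, y=4)
  F2: move forward 0/2 (blocked), now at (x=0, y=4)
  F2: move forward 0/2 (blocked), now at (x=0, y=4)
  F3: move forward 0/3 (blocked), now at (x=0, y=4)
  L: turn left, now facing South
  F2: move forward 2, now at (x=0, y=6)
  F2: move forward 2, now at (x=0, y=8)
  F4: move forward 1/4 (blocked), now at (x=0, y=9)
  F4: move forward 0/4 (blocked), now at (x=0, y=9)
  L: turn left, now facing East
  F2: move forward 2, now at (x=2, y=9)
Final: (x=2, y=9), facing East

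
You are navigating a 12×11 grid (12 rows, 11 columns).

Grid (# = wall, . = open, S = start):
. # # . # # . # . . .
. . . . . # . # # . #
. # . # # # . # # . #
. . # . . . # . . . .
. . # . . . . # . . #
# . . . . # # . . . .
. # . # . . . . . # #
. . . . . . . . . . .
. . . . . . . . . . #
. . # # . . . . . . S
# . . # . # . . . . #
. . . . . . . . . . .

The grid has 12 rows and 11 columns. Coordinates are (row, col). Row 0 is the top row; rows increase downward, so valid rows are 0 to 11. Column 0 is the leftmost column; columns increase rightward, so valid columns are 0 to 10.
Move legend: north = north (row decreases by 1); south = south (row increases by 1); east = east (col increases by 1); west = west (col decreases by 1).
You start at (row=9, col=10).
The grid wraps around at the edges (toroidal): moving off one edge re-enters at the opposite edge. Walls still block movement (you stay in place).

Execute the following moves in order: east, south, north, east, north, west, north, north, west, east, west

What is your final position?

Answer: Final position: (row=6, col=0)

Derivation:
Start: (row=9, col=10)
  east (east): (row=9, col=10) -> (row=9, col=0)
  south (south): blocked, stay at (row=9, col=0)
  north (north): (row=9, col=0) -> (row=8, col=0)
  east (east): (row=8, col=0) -> (row=8, col=1)
  north (north): (row=8, col=1) -> (row=7, col=1)
  west (west): (row=7, col=1) -> (row=7, col=0)
  north (north): (row=7, col=0) -> (row=6, col=0)
  north (north): blocked, stay at (row=6, col=0)
  west (west): blocked, stay at (row=6, col=0)
  east (east): blocked, stay at (row=6, col=0)
  west (west): blocked, stay at (row=6, col=0)
Final: (row=6, col=0)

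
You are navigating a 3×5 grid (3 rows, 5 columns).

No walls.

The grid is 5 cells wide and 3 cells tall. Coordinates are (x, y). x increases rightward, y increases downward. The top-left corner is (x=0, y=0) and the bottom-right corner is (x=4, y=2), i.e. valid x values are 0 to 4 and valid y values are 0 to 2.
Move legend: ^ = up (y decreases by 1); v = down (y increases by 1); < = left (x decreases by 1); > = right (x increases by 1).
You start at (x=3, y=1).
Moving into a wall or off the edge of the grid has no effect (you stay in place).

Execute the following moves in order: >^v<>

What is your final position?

Answer: Final position: (x=4, y=1)

Derivation:
Start: (x=3, y=1)
  > (right): (x=3, y=1) -> (x=4, y=1)
  ^ (up): (x=4, y=1) -> (x=4, y=0)
  v (down): (x=4, y=0) -> (x=4, y=1)
  < (left): (x=4, y=1) -> (x=3, y=1)
  > (right): (x=3, y=1) -> (x=4, y=1)
Final: (x=4, y=1)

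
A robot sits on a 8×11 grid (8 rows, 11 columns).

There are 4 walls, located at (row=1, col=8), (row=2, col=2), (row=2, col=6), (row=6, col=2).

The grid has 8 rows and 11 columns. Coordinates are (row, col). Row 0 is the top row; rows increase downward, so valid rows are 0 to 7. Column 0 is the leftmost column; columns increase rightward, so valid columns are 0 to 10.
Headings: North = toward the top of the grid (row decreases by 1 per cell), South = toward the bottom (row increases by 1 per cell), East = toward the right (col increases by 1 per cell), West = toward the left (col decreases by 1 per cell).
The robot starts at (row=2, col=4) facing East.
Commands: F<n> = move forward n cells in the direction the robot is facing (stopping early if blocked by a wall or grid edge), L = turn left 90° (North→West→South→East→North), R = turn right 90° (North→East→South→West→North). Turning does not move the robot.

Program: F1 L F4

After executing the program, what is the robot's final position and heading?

Answer: Final position: (row=0, col=5), facing North

Derivation:
Start: (row=2, col=4), facing East
  F1: move forward 1, now at (row=2, col=5)
  L: turn left, now facing North
  F4: move forward 2/4 (blocked), now at (row=0, col=5)
Final: (row=0, col=5), facing North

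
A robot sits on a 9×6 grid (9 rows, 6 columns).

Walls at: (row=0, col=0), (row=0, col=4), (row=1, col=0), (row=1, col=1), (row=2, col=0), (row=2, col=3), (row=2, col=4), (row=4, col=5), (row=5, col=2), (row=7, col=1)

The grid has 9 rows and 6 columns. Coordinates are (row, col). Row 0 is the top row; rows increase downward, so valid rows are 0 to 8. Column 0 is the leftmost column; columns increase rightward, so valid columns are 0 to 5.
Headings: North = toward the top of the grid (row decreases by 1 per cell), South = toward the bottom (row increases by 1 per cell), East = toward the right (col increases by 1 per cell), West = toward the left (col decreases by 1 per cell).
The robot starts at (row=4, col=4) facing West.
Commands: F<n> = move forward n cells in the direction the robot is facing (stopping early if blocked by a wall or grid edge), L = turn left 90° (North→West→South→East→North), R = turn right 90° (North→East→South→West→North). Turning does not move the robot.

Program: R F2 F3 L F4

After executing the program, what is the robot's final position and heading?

Answer: Final position: (row=3, col=0), facing West

Derivation:
Start: (row=4, col=4), facing West
  R: turn right, now facing North
  F2: move forward 1/2 (blocked), now at (row=3, col=4)
  F3: move forward 0/3 (blocked), now at (row=3, col=4)
  L: turn left, now facing West
  F4: move forward 4, now at (row=3, col=0)
Final: (row=3, col=0), facing West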